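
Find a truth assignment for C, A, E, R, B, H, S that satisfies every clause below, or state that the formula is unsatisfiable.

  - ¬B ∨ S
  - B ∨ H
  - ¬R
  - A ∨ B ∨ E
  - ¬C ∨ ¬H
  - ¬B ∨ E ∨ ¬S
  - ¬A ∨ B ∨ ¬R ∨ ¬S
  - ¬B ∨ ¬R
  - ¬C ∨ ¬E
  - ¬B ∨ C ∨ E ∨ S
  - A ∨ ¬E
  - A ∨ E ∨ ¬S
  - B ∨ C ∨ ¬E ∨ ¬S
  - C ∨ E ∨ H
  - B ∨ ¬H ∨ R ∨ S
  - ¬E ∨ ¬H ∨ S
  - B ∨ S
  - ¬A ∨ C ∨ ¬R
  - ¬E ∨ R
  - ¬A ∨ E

Unsatisfiable — no assignment works.

Case R = True:
  Clause (¬R) is falsified — contradiction.
Case R = False:
  (¬E ∨ R) forces E = False.
  (¬A ∨ E) forces A = False.
  (A ∨ B ∨ E) forces B = True.
  (¬B ∨ S) forces S = True.
  Clause (¬B ∨ E ∨ ¬S) is falsified — contradiction.
Both cases fail, so the formula is unsatisfiable.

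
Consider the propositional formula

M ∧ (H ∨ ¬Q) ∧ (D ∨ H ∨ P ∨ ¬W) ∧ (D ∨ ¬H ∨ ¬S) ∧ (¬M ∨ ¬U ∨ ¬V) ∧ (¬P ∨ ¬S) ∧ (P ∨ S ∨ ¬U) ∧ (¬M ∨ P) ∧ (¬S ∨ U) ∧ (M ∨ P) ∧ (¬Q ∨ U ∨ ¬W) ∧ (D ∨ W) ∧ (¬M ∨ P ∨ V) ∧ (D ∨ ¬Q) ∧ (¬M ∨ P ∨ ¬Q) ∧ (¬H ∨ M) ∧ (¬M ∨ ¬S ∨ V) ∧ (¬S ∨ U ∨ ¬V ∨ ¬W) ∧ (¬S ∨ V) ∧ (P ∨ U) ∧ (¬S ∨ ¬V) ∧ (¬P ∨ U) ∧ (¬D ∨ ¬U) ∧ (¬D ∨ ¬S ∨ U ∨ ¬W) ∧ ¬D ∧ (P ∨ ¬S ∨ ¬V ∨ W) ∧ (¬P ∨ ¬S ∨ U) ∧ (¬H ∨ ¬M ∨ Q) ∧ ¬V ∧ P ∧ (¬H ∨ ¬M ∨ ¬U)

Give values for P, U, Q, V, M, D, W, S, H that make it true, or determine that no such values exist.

P: True, U: True, Q: False, V: False, M: True, D: False, W: True, S: False, H: False

Unit clause (M) forces M = True.
In (¬M ∨ P) only P is left, so P = True.
In (¬P ∨ U) only U is left, so U = True.
In (¬D ∨ ¬U) only ¬D is left, so D = False.
Unit clause (¬V) forces V = False.
In (¬H ∨ ¬M ∨ ¬U) only ¬H is left, so H = False.
In (H ∨ ¬Q) only ¬Q is left, so Q = False.
In (¬P ∨ ¬S) only ¬S is left, so S = False.
In (D ∨ W) only W is left, so W = True.
All clauses satisfied.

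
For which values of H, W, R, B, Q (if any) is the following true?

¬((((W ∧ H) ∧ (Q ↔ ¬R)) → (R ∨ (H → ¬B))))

H=T, W=T, R=F, B=T, Q=T

  ¬((((W ∧ H) ∧ (Q ↔ ¬R)) → (R ∨ (H → ¬B)))) = True
    ((W ∧ H) ∧ (Q ↔ ¬R)) → (R ∨ (H → ¬B)) = False
      (W ∧ H) ∧ (Q ↔ ¬R) = True
        W ∧ H = True
        Q ↔ ¬R = True
          ¬R = True
      R ∨ (H → ¬B) = False
        H → ¬B = False
          ¬B = False
The formula evaluates to True.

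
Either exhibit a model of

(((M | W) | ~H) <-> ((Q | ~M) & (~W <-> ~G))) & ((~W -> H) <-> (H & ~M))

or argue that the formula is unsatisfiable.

G=T, W=T, Q=F, M=F, H=T

  ((M | W) | ~H) <-> ((Q | ~M) & (~W <-> ~G)) = True
    (M | W) | ~H = True
      M | W = True
      ~H = False
    (Q | ~M) & (~W <-> ~G) = True
      Q | ~M = True
        ~M = True
      ~W <-> ~G = True
        ~W = False
        ~G = False
  (~W -> H) <-> (H & ~M) = True
    ~W -> H = True
      ~W = False
    H & ~M = True
      ~M = True
Both conjuncts True, so the formula holds.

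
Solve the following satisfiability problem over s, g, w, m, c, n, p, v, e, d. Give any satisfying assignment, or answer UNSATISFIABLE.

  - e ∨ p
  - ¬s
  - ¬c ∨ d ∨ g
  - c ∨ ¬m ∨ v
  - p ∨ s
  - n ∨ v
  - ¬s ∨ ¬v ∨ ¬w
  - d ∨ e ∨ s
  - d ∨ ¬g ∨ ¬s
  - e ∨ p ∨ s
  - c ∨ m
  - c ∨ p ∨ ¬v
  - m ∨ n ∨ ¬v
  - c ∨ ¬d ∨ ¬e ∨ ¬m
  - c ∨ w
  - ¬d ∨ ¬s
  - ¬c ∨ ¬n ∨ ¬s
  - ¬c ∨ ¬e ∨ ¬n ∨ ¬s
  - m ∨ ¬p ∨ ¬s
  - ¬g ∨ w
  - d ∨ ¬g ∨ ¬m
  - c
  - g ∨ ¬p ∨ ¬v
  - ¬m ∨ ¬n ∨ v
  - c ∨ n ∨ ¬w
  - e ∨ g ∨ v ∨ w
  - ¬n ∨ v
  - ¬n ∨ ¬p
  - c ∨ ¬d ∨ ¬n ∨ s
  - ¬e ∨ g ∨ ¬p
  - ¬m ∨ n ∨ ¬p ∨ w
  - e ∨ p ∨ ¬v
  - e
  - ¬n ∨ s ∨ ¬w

s = False; g = True; w = True; m = True; c = True; n = False; p = True; v = True; e = True; d = True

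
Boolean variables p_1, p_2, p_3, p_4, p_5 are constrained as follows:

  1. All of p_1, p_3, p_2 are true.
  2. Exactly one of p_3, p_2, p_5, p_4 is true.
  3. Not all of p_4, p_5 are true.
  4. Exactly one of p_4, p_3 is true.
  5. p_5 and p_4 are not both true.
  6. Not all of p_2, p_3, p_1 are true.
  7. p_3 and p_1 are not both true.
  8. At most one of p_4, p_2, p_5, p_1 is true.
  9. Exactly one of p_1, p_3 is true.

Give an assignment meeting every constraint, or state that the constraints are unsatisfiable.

Case p_1 = True:
  (1) forces p_3 = True.
  Constraint (7) is violated (p_3=T, p_1=T) — contradiction.
Case p_1 = False:
  Constraint (1) is violated (p_1=F) — contradiction.
Both cases fail — unsatisfiable.

No satisfying assignment exists.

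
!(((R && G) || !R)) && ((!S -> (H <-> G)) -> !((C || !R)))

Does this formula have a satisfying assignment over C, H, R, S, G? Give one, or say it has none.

C: False; H: True; R: True; S: False; G: False

  !(((R && G) || !R)) = True
    (R && G) || !R = False
      R && G = False
      !R = False
  (!S -> (H <-> G)) -> !((C || !R)) = True
    !S -> (H <-> G) = False
      !S = True
      H <-> G = False
    !((C || !R)) = True
      C || !R = False
        !R = False
Both conjuncts True, so the formula holds.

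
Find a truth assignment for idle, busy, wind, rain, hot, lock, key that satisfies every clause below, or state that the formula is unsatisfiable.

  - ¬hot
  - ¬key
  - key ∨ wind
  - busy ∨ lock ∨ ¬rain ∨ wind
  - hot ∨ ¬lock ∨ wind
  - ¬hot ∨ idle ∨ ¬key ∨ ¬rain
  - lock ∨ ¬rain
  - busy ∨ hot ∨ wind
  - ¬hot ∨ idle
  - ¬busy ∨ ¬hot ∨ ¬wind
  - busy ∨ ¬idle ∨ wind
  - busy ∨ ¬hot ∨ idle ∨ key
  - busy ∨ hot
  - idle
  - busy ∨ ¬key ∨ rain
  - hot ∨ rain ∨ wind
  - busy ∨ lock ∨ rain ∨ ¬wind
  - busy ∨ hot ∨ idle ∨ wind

idle = True; busy = True; wind = True; rain = True; hot = False; lock = True; key = False

Unit clause (¬hot) forces hot = False.
Unit clause (¬key) forces key = False.
In (key ∨ wind) only wind is left, so wind = True.
In (busy ∨ hot) only busy is left, so busy = True.
Unit clause (idle) forces idle = True.
Set rain = True.
  then (lock ∨ ¬rain) forces lock = True.
All clauses satisfied.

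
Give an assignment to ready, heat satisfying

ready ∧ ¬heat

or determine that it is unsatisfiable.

ready: True; heat: False

  ¬heat = True
Both conjuncts True, so the formula holds.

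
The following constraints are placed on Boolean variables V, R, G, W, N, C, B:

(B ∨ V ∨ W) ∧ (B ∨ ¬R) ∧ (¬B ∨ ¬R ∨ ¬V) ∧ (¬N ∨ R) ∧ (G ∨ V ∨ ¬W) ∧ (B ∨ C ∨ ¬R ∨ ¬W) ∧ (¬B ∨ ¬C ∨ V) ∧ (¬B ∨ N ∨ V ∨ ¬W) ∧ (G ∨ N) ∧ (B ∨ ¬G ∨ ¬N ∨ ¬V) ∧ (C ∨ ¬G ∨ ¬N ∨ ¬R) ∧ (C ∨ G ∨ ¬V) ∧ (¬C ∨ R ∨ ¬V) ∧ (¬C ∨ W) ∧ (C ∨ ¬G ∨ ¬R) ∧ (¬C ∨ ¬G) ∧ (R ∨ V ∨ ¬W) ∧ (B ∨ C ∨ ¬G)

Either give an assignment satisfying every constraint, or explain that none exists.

Set V = True.
Set R = False.
  then (¬N ∨ R) forces N = False.
  then (G ∨ N) forces G = True.
  then (¬C ∨ R ∨ ¬V) forces C = False.
  then (B ∨ C ∨ ¬G) forces B = True.
Set W = True.
All clauses satisfied.

V = True; R = False; G = True; W = True; N = False; C = False; B = True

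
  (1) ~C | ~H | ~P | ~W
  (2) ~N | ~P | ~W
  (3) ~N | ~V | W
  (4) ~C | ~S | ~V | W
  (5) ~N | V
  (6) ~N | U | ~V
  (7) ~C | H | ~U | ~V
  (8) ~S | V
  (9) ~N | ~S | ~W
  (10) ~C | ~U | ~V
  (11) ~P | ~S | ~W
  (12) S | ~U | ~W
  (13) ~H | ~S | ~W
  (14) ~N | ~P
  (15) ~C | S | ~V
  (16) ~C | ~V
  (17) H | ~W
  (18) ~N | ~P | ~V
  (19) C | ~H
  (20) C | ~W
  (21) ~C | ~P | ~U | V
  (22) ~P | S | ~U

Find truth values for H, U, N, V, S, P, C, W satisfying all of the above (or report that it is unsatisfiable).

Set H = True.
  then (C | ~H) forces C = True.
  then (~C | ~V) forces V = False.
  then (~N | V) forces N = False.
  then (~S | V) forces S = False.
Set U = False.
Set P = False.
Set W = True.
All clauses satisfied.

H: True, U: False, N: False, V: False, S: False, P: False, C: True, W: True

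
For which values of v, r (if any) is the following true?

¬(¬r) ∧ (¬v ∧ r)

v = False; r = True

  ¬(¬r) = True
    ¬r = False
  ¬v ∧ r = True
    ¬v = True
Both conjuncts True, so the formula holds.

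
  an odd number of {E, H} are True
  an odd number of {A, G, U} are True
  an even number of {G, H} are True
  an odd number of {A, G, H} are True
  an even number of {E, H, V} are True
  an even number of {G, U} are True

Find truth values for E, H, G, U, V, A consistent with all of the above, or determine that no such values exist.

E = True, H = False, G = False, U = False, V = True, A = True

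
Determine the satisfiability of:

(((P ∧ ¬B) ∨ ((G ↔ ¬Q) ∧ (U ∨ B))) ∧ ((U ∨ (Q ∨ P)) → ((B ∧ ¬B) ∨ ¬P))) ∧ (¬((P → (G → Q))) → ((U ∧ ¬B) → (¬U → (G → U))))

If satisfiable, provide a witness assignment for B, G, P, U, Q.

B: True, G: True, P: False, U: True, Q: False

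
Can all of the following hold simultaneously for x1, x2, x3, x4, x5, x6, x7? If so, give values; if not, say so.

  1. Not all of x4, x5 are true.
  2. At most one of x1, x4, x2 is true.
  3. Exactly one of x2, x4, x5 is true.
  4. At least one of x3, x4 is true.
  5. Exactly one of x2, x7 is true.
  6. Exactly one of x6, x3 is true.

x1=F, x2=T, x3=T, x4=F, x5=F, x6=F, x7=F

  (1) {x4, x5}: 0/2 true — not all ✓
  (2) {x1, x4, x2}: 1 true — at most one ✓
  (3) {x2, x4, x5}: 1 true — exactly one ✓
  (4) {x3, x4}: 1 true — at least one ✓
  (5) {x2, x7}: 1 true — exactly one ✓
  (6) {x6, x3}: 1 true — exactly one ✓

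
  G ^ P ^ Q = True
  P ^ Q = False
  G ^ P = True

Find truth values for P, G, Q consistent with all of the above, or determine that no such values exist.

P = False, G = True, Q = False

G ^ P ^ Q = T ^ F ^ F = True ✓
P ^ Q = F ^ F = False ✓
G ^ P = T ^ F = True ✓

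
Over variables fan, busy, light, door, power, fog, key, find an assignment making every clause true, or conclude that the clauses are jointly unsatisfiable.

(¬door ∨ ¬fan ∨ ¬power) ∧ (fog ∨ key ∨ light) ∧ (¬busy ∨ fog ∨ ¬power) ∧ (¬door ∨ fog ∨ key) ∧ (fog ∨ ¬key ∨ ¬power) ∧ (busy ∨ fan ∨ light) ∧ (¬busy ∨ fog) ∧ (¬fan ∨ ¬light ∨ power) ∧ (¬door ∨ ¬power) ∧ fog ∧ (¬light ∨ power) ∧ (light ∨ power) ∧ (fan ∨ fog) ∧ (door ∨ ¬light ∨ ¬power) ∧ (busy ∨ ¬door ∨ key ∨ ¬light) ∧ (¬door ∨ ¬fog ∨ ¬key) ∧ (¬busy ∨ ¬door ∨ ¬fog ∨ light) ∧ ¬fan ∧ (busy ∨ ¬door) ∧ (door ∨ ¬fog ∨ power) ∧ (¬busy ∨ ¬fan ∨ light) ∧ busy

Unit clause (fog) forces fog = True.
Unit clause (¬fan) forces fan = False.
Unit clause (busy) forces busy = True.
Set light = False.
  then (light ∨ power) forces power = True.
  then (¬busy ∨ ¬door ∨ ¬fog ∨ light) forces door = False.
Set key = False.
All clauses satisfied.

fan=F, busy=T, light=F, door=F, power=T, fog=T, key=F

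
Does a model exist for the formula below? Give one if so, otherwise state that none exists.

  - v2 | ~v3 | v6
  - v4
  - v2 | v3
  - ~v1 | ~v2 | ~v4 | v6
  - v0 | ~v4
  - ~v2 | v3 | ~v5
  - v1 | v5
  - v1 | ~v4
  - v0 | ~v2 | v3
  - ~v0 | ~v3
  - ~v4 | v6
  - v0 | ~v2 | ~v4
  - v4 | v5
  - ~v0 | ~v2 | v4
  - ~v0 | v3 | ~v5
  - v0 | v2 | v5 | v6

v0=T, v1=T, v2=T, v3=F, v4=T, v5=F, v6=T

Unit clause (v4) forces v4 = True.
In (v0 | ~v4) only v0 is left, so v0 = True.
In (v1 | ~v4) only v1 is left, so v1 = True.
In (~v0 | ~v3) only ~v3 is left, so v3 = False.
In (~v4 | v6) only v6 is left, so v6 = True.
In (~v0 | v3 | ~v5) only ~v5 is left, so v5 = False.
In (v2 | v3) only v2 is left, so v2 = True.
All clauses satisfied.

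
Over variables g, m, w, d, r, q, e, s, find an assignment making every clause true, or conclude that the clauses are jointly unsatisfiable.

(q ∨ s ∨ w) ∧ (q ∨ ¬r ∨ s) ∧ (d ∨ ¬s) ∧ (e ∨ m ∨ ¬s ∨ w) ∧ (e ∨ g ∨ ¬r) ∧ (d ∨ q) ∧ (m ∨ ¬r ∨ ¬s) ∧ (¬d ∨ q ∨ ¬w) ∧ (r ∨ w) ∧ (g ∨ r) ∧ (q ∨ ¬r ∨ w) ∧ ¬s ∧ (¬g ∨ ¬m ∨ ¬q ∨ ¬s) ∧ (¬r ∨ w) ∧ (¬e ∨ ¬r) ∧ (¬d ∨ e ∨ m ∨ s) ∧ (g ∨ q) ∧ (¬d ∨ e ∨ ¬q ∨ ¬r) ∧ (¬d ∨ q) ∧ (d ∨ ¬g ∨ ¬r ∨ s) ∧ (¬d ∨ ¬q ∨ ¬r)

g = True, m = True, w = True, d = True, r = False, q = True, e = False, s = False

Unit clause (¬s) forces s = False.
Try g = False:
  (g ∨ r) forces r = True.
  (q ∨ ¬r ∨ s) forces q = True.
  (e ∨ g ∨ ¬r) forces e = True.
  clause (¬e ∨ ¬r) is falsified — backtrack.
So g = True.
Set m = True.
Try w = False:
  (q ∨ s ∨ w) forces q = True.
  (r ∨ w) forces r = True.
  clause (¬r ∨ w) is falsified — backtrack.
So w = True.
Set d = True.
  then (¬d ∨ q ∨ ¬w) forces q = True.
  then (¬d ∨ ¬q ∨ ¬r) forces r = False.
Set e = False.
All clauses satisfied.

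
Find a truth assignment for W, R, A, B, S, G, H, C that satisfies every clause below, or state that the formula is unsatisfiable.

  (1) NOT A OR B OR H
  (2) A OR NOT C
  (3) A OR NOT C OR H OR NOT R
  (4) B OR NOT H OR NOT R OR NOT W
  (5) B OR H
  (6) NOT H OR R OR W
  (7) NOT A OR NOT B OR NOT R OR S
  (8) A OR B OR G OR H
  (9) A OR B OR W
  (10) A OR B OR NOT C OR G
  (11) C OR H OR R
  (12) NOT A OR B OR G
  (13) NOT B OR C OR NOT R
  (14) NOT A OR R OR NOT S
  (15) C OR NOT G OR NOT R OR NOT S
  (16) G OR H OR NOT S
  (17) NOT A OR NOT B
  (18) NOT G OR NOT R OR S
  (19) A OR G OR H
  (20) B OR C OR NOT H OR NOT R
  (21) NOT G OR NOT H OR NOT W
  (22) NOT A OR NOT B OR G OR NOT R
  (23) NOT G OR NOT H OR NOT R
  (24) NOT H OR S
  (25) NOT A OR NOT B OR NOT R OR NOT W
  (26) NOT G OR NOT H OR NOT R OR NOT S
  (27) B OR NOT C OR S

W = True, R = False, A = False, B = False, S = True, G = False, H = True, C = False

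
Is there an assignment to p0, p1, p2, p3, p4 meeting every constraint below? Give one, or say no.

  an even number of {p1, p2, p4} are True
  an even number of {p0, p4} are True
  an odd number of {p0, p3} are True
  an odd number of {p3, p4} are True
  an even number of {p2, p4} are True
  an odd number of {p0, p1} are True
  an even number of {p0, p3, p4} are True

p0 = True, p1 = False, p2 = True, p3 = False, p4 = True

{p1, p2, p4}: 2 true → even ✓
{p0, p4}: 2 true → even ✓
{p0, p3}: 1 true → odd ✓
{p3, p4}: 1 true → odd ✓
{p2, p4}: 2 true → even ✓
{p0, p1}: 1 true → odd ✓
{p0, p3, p4}: 2 true → even ✓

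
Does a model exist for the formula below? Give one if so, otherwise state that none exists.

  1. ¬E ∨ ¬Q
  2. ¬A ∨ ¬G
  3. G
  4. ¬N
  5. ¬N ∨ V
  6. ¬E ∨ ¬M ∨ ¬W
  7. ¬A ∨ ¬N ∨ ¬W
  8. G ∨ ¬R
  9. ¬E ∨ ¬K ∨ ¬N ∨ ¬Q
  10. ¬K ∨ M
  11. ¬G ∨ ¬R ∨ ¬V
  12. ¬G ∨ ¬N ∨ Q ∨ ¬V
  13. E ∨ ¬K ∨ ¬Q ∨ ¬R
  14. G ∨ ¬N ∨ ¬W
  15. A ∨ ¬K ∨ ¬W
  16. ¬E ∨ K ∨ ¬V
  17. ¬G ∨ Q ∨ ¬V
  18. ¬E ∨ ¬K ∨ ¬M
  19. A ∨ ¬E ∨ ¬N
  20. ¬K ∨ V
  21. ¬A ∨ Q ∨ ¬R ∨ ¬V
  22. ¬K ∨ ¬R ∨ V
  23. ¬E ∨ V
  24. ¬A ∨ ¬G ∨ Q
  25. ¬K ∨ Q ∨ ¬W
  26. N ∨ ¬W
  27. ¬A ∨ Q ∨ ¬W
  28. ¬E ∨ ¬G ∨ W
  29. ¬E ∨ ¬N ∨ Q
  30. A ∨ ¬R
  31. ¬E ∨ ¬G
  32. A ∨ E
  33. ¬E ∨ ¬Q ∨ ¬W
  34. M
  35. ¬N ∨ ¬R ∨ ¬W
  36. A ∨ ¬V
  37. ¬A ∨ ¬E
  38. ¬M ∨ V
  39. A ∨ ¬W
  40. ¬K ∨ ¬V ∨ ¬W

Unsatisfiable

Case E = True:
  (¬E ∨ ¬Q) forces Q = False.
  (G) forces G = True.
  Clause (¬E ∨ ¬G) is falsified — contradiction.
Case E = False:
  (G) forces G = True.
  (¬A ∨ ¬G) forces A = False.
  Clause (A ∨ E) is falsified — contradiction.
Both cases fail, so the formula is unsatisfiable.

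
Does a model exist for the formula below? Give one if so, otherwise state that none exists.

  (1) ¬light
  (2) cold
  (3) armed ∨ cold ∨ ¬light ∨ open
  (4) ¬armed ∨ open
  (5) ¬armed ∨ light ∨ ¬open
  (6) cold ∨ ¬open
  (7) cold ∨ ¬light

armed = False, open = True, light = False, cold = True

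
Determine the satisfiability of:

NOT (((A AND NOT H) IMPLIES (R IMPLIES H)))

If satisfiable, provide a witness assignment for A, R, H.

A = True, R = True, H = False

  NOT (((A AND NOT H) IMPLIES (R IMPLIES H))) = True
    (A AND NOT H) IMPLIES (R IMPLIES H) = False
      A AND NOT H = True
        NOT H = True
      R IMPLIES H = False
The formula evaluates to True.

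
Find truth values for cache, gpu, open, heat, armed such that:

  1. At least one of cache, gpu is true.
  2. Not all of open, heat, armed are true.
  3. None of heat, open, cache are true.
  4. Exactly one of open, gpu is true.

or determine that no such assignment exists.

cache = False; gpu = True; open = False; heat = False; armed = False

  (1) {cache, gpu}: 1 true — at least one ✓
  (2) {open, heat, armed}: 0/3 true — not all ✓
  (3) {heat, open, cache}: 0 true — none ✓
  (4) {open, gpu}: 1 true — exactly one ✓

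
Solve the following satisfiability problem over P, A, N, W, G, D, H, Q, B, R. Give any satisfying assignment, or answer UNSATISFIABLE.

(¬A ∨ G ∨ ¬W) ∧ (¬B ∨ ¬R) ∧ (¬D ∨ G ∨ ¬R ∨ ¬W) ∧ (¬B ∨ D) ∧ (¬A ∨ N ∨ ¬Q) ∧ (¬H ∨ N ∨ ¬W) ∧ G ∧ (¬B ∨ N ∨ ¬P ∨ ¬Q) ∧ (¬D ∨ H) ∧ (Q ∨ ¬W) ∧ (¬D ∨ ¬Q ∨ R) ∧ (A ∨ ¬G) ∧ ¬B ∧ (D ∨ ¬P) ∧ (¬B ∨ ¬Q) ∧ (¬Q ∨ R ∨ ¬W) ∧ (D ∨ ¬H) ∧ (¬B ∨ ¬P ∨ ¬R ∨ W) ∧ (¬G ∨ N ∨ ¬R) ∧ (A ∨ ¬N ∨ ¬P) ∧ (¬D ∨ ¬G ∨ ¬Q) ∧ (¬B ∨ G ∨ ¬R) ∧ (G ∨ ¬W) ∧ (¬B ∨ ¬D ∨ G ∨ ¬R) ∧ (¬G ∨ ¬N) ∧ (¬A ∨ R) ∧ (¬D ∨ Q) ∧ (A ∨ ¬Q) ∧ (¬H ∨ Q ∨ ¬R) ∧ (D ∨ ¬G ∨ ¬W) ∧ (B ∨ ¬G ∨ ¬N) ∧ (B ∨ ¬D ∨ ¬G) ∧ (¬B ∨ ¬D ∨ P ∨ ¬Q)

No satisfying assignment exists.

Case G = True:
  (A ∨ ¬G) forces A = True.
  (¬B) forces B = False.
  (¬G ∨ ¬N) forces N = False.
  (¬A ∨ N ∨ ¬Q) forces Q = False.
  (Q ∨ ¬W) forces W = False.
  (¬G ∨ N ∨ ¬R) forces R = False.
  Clause (¬A ∨ R) is falsified — contradiction.
Case G = False:
  Clause (G) is falsified — contradiction.
Both cases fail, so the formula is unsatisfiable.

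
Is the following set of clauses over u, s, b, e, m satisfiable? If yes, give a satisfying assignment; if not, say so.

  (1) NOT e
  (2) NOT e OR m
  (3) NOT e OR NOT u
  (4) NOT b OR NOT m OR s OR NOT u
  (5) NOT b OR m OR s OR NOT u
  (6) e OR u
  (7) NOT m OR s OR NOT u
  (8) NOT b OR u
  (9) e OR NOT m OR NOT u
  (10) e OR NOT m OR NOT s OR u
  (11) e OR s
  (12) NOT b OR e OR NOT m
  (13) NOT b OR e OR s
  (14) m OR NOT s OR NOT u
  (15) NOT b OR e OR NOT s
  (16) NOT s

Unsatisfiable

Case s = True:
  Clause (NOT s) is falsified — contradiction.
Case s = False:
  (NOT e) forces e = False.
  Clause (e OR s) is falsified — contradiction.
Both cases fail, so the formula is unsatisfiable.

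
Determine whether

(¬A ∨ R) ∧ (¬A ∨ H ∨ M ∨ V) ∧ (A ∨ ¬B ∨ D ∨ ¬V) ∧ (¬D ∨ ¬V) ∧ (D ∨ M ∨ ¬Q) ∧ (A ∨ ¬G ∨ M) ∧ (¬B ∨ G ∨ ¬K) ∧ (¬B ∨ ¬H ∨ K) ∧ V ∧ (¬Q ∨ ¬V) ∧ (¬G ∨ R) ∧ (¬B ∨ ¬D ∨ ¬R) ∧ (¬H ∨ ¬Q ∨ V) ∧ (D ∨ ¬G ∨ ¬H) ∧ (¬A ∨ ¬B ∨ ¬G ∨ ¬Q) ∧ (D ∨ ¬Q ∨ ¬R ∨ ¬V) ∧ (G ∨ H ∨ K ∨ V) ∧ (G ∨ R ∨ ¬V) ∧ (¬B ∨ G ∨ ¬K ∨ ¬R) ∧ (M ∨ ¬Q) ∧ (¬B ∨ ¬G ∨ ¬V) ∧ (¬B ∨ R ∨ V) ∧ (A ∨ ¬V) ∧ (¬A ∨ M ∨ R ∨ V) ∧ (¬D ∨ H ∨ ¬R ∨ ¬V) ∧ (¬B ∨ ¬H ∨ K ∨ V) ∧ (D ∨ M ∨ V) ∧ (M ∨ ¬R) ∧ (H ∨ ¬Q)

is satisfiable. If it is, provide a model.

Q=F, B=F, R=T, D=F, V=T, M=T, A=T, G=T, K=F, H=F

Unit clause (V) forces V = True.
In (¬Q ∨ ¬V) only ¬Q is left, so Q = False.
In (A ∨ ¬V) only A is left, so A = True.
In (¬A ∨ R) only R is left, so R = True.
In (¬D ∨ ¬V) only ¬D is left, so D = False.
In (M ∨ ¬R) only M is left, so M = True.
Set B = False.
Set G = True.
  then (D ∨ ¬G ∨ ¬H) forces H = False.
Set K = False.
All clauses satisfied.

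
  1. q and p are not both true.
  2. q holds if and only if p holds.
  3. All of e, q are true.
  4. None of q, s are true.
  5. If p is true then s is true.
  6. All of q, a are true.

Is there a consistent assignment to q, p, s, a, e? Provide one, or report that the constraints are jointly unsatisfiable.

UNSATISFIABLE

Case q = True:
  Constraint (4) is violated (q=T) — contradiction.
Case q = False:
  Constraint (3) is violated (q=F) — contradiction.
Both cases fail — unsatisfiable.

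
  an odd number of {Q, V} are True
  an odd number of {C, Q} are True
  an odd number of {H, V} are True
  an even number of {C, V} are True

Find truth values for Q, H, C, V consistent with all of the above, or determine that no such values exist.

Q=F, H=F, C=T, V=T

{Q, V}: 1 true → odd ✓
{C, Q}: 1 true → odd ✓
{H, V}: 1 true → odd ✓
{C, V}: 2 true → even ✓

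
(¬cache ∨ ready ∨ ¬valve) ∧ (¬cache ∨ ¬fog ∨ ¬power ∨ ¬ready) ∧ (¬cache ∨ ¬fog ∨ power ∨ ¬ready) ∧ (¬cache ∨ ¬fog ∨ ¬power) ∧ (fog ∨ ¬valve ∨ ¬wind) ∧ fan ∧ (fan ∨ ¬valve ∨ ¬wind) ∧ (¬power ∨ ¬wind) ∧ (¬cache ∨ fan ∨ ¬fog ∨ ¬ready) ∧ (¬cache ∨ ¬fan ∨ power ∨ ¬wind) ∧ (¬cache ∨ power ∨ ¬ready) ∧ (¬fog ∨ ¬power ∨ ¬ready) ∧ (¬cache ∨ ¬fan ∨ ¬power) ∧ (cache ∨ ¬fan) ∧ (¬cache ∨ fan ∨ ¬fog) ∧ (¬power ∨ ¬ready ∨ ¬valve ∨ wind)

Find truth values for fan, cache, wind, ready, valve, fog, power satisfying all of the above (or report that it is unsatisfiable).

Unit clause (fan) forces fan = True.
In (cache ∨ ¬fan) only cache is left, so cache = True.
In (¬cache ∨ ¬fan ∨ ¬power) only ¬power is left, so power = False.
In (¬cache ∨ ¬fan ∨ power ∨ ¬wind) only ¬wind is left, so wind = False.
In (¬cache ∨ power ∨ ¬ready) only ¬ready is left, so ready = False.
In (¬cache ∨ ready ∨ ¬valve) only ¬valve is left, so valve = False.
Set fog = True.
All clauses satisfied.

fan: True; cache: True; wind: False; ready: False; valve: False; fog: True; power: False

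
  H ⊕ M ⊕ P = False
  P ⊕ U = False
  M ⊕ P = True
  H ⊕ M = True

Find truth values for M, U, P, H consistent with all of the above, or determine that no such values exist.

M: False; U: True; P: True; H: True

H ⊕ M ⊕ P = T ⊕ F ⊕ T = False ✓
P ⊕ U = T ⊕ T = False ✓
M ⊕ P = F ⊕ T = True ✓
H ⊕ M = T ⊕ F = True ✓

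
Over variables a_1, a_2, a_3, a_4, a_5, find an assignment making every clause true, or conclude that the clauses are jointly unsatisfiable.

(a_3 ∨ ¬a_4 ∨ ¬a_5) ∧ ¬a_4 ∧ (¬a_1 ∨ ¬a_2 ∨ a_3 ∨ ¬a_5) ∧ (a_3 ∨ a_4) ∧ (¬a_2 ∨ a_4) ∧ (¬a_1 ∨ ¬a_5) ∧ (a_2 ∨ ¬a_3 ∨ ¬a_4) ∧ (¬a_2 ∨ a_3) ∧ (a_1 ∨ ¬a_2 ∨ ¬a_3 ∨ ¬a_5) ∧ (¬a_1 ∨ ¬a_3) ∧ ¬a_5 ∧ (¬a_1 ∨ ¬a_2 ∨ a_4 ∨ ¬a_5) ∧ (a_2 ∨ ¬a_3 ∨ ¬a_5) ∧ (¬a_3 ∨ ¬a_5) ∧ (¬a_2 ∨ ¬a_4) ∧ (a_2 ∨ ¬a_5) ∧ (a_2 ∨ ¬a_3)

Case a_4 = True:
  Clause (¬a_4) is falsified — contradiction.
Case a_4 = False:
  (a_3 ∨ a_4) forces a_3 = True.
  (¬a_2 ∨ a_4) forces a_2 = False.
  Clause (a_2 ∨ ¬a_3) is falsified — contradiction.
Both cases fail, so the formula is unsatisfiable.

UNSATISFIABLE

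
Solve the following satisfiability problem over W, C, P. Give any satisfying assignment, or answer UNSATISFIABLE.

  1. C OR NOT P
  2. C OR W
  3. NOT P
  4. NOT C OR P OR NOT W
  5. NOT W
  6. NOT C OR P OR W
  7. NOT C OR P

No satisfying assignment exists.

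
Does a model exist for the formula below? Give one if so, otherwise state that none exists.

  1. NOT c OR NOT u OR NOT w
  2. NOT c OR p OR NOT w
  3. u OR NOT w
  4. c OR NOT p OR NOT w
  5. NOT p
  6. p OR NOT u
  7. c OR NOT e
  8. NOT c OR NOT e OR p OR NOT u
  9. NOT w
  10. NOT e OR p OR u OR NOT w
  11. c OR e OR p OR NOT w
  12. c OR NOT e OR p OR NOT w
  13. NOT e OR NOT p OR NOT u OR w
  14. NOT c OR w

c: False, e: False, u: False, w: False, p: False

Unit clause (NOT p) forces p = False.
In (p OR NOT u) only NOT u is left, so u = False.
Unit clause (NOT w) forces w = False.
In (NOT c OR w) only NOT c is left, so c = False.
In (c OR NOT e) only NOT e is left, so e = False.
All clauses satisfied.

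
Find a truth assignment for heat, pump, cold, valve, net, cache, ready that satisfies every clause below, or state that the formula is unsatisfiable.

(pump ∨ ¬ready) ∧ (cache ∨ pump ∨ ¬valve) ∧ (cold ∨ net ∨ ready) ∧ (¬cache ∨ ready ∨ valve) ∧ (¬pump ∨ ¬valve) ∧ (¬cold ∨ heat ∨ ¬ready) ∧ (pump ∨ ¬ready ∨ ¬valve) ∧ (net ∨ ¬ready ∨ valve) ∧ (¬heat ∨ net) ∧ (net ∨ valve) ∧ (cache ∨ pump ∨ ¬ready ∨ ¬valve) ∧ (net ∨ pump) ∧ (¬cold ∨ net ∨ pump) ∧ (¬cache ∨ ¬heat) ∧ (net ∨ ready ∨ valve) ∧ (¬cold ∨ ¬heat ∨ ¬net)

Set heat = True.
  then (¬heat ∨ net) forces net = True.
  then (¬cache ∨ ¬heat) forces cache = False.
  then (¬cold ∨ ¬heat ∨ ¬net) forces cold = False.
Set pump = False.
  then (pump ∨ ¬ready) forces ready = False.
  then (cache ∨ pump ∨ ¬valve) forces valve = False.
All clauses satisfied.

heat = True, pump = False, cold = False, valve = False, net = True, cache = False, ready = False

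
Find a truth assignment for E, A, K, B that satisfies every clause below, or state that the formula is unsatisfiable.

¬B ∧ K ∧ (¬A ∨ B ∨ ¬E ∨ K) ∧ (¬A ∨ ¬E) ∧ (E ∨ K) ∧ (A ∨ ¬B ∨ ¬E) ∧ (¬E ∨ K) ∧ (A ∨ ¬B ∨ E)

E=F; A=T; K=T; B=F

Unit clause (¬B) forces B = False.
Unit clause (K) forces K = True.
Set E = False.
Set A = True.
All clauses satisfied.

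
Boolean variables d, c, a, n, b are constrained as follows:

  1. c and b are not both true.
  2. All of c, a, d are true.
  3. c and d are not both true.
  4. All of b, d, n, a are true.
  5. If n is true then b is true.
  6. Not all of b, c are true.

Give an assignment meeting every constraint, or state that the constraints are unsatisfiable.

Case d = True:
  (2) forces c = True.
  Constraint (3) is violated (c=T, d=T) — contradiction.
Case d = False:
  Constraint (2) is violated (d=F) — contradiction.
Both cases fail — unsatisfiable.

Unsatisfiable — no assignment works.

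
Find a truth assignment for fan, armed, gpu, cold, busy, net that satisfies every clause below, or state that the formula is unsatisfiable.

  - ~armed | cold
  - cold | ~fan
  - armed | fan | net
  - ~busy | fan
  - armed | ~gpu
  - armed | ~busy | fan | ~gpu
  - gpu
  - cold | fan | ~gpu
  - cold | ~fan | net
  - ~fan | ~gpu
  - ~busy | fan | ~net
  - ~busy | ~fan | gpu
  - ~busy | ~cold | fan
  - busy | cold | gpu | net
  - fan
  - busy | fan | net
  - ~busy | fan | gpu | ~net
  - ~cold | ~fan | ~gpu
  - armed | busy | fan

Case fan = True:
  (cold | ~fan) forces cold = True.
  (gpu) forces gpu = True.
  Clause (~fan | ~gpu) is falsified — contradiction.
Case fan = False:
  Clause (fan) is falsified — contradiction.
Both cases fail, so the formula is unsatisfiable.

UNSATISFIABLE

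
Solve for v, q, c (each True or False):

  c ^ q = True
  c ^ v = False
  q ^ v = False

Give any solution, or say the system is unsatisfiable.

The formula is unsatisfiable.

Adding constraints 1, 2, 3 mod 2: every variable appears an even number of times on the left, so the left side is 0.
But the right sides sum to 1 (mod 2). 0 ≠ 1 — the system is inconsistent.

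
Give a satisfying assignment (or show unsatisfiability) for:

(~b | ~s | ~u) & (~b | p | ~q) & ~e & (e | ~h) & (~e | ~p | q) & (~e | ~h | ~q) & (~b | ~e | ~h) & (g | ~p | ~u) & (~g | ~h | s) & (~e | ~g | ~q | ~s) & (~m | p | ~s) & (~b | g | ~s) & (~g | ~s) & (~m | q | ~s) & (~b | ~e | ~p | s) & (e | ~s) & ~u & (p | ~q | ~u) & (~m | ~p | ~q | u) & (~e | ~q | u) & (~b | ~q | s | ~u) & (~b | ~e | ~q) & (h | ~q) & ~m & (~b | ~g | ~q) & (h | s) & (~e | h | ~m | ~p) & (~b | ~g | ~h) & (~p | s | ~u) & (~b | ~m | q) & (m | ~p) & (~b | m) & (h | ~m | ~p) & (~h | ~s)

Case e = True:
  Clause (~e) is falsified — contradiction.
Case e = False:
  (e | ~h) forces h = False.
  (e | ~s) forces s = False.
  Clause (h | s) is falsified — contradiction.
Both cases fail, so the formula is unsatisfiable.

Unsatisfiable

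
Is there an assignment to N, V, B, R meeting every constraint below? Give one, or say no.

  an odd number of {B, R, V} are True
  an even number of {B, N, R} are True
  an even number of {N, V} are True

Adding constraints 1, 2, 3 mod 2: every variable appears an even number of times on the left, so the left side is 0.
But the right sides sum to 1 (mod 2). 0 ≠ 1 — the system is inconsistent.

Unsatisfiable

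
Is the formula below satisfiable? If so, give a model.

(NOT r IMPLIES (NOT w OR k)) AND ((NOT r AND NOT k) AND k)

Unsatisfiable — no assignment works.

Case k = True: the conjunct NOT k is False.
Case k = False: the conjunct k is False.
Both cases fail — unsatisfiable.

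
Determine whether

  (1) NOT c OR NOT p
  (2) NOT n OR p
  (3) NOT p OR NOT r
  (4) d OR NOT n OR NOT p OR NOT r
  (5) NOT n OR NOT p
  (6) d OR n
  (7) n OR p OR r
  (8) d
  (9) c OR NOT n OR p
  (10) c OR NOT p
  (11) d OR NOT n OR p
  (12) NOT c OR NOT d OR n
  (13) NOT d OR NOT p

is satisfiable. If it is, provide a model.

Unit clause (d) forces d = True.
In (NOT d OR NOT p) only NOT p is left, so p = False.
In (NOT n OR p) only NOT n is left, so n = False.
In (n OR p OR r) only r is left, so r = True.
In (NOT c OR NOT d OR n) only NOT c is left, so c = False.
All clauses satisfied.

p = False, n = False, r = True, c = False, d = True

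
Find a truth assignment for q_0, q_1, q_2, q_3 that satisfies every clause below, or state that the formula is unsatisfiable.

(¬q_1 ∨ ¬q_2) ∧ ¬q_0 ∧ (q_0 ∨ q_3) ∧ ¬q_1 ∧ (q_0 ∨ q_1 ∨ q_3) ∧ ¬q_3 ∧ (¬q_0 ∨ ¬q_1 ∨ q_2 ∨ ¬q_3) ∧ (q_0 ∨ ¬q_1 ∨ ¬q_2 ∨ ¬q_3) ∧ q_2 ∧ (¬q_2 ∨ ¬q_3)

Case q_0 = True:
  Clause (¬q_0) is falsified — contradiction.
Case q_0 = False:
  (q_0 ∨ q_3) forces q_3 = True.
  Clause (¬q_3) is falsified — contradiction.
Both cases fail, so the formula is unsatisfiable.

Unsatisfiable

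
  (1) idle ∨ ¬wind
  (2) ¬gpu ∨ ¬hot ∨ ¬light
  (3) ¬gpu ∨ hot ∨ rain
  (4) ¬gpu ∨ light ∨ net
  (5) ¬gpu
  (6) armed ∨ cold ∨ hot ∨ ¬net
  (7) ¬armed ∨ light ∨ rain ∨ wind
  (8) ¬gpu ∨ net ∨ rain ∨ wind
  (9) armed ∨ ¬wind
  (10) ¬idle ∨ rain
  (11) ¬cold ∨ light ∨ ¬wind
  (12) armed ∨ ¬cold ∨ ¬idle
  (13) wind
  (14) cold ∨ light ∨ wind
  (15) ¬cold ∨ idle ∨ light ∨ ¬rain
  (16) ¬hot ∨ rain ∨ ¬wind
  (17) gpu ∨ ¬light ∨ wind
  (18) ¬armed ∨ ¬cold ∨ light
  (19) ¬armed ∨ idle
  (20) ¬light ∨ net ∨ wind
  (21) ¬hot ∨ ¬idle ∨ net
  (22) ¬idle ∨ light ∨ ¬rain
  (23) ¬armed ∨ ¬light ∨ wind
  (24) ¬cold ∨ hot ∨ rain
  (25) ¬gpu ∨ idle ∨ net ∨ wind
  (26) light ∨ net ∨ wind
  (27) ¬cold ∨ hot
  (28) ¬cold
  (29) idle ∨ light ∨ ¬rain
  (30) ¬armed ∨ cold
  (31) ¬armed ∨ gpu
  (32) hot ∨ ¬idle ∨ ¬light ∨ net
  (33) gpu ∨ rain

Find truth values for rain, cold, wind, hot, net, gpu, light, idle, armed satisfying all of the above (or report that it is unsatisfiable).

Case wind = True:
  (idle ∨ ¬wind) forces idle = True.
  (¬gpu) forces gpu = False.
  (armed ∨ ¬wind) forces armed = True.
  Clause (¬armed ∨ gpu) is falsified — contradiction.
Case wind = False:
  Clause (wind) is falsified — contradiction.
Both cases fail, so the formula is unsatisfiable.

No satisfying assignment exists.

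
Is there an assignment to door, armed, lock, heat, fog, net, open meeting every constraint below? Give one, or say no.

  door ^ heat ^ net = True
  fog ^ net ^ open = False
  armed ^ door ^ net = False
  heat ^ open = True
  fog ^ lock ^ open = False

door = False, armed = False, lock = False, heat = True, fog = False, net = False, open = False

door ^ heat ^ net = F ^ T ^ F = True ✓
fog ^ net ^ open = F ^ F ^ F = False ✓
armed ^ door ^ net = F ^ F ^ F = False ✓
heat ^ open = T ^ F = True ✓
fog ^ lock ^ open = F ^ F ^ F = False ✓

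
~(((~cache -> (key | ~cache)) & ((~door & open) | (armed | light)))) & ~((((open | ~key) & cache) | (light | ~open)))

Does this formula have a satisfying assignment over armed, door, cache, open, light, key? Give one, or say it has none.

armed = False; door = True; cache = False; open = True; light = False; key = False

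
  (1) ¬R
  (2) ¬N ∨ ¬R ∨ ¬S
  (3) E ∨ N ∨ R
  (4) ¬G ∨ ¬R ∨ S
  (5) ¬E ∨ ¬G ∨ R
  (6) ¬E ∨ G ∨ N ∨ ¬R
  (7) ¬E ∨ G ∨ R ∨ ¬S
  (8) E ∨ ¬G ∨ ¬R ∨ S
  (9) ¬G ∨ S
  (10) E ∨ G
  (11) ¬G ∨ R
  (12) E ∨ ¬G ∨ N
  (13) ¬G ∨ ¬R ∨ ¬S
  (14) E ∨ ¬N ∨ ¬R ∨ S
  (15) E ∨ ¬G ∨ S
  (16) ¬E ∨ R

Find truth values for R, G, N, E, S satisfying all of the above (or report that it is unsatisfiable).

UNSATISFIABLE

Case R = True:
  Clause (¬R) is falsified — contradiction.
Case R = False:
  (¬G ∨ R) forces G = False.
  (E ∨ G) forces E = True.
  Clause (¬E ∨ R) is falsified — contradiction.
Both cases fail, so the formula is unsatisfiable.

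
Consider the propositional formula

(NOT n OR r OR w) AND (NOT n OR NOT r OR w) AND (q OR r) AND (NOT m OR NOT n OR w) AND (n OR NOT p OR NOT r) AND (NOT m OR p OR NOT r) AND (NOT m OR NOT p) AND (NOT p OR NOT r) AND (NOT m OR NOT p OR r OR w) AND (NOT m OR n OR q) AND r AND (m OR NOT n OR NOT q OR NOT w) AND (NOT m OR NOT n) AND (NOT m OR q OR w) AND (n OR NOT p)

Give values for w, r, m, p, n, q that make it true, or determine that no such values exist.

Unit clause (r) forces r = True.
In (NOT p OR NOT r) only NOT p is left, so p = False.
In (NOT m OR p OR NOT r) only NOT m is left, so m = False.
Set w = False.
  then (NOT n OR NOT r OR w) forces n = False.
Set q = False.
All clauses satisfied.

w = False, r = True, m = False, p = False, n = False, q = False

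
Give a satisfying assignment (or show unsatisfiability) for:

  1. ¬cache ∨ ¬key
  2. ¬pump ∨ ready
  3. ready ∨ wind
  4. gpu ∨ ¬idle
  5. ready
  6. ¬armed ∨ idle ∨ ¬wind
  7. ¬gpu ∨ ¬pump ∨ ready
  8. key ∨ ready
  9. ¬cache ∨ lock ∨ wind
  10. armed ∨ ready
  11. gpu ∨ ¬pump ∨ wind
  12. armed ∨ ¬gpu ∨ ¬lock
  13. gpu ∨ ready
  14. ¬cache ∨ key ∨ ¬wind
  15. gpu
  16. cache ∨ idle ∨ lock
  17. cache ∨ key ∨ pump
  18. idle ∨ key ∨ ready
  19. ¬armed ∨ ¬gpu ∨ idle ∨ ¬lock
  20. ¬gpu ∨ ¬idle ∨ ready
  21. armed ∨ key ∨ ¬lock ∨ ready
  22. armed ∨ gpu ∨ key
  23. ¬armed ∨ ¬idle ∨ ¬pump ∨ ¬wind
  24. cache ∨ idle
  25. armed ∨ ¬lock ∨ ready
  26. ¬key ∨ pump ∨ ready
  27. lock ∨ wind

Unit clause (ready) forces ready = True.
Unit clause (gpu) forces gpu = True.
Set idle = True.
Set pump = False.
Set cache = True.
  then (¬cache ∨ ¬key) forces key = False.
  then (¬cache ∨ key ∨ ¬wind) forces wind = False.
  then (lock ∨ wind) forces lock = True.
  then (armed ∨ ¬gpu ∨ ¬lock) forces armed = True.
All clauses satisfied.

ready=T; idle=T; pump=F; cache=T; gpu=T; armed=T; wind=F; lock=T; key=F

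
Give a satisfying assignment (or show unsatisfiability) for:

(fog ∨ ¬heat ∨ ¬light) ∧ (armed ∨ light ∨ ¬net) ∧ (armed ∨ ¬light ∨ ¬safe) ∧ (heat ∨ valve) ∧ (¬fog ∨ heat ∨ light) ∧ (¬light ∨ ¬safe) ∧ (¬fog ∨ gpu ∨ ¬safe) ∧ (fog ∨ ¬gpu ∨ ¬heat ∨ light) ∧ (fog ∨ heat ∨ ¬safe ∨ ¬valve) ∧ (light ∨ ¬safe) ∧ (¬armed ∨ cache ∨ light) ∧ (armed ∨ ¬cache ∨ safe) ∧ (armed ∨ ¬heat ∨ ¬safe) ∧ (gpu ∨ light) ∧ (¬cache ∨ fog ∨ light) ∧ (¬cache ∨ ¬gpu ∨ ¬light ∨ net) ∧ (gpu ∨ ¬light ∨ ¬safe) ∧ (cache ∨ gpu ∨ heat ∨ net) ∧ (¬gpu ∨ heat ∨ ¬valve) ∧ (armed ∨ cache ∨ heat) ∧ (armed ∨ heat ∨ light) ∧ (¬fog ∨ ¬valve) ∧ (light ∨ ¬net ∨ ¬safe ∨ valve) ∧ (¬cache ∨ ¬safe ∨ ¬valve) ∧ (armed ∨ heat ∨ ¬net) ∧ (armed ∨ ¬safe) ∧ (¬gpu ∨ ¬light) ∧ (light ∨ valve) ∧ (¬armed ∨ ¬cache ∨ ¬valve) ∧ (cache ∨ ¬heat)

heat: True, net: False, light: True, safe: False, fog: True, valve: False, cache: True, armed: True, gpu: False

Set heat = True.
  then (cache ∨ ¬heat) forces cache = True.
Set net = False.
Set light = True.
  then (fog ∨ ¬heat ∨ ¬light) forces fog = True.
  then (¬light ∨ ¬safe) forces safe = False.
  then (armed ∨ ¬cache ∨ safe) forces armed = True.
  then (¬cache ∨ ¬gpu ∨ ¬light ∨ net) forces gpu = False.
  then (¬fog ∨ ¬valve) forces valve = False.
All clauses satisfied.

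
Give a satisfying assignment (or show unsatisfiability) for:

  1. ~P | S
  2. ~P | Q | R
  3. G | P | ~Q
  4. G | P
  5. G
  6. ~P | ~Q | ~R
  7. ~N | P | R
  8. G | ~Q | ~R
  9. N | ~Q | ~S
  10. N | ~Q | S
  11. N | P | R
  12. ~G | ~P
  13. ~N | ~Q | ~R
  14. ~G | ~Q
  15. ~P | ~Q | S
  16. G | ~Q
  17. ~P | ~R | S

Unit clause (G) forces G = True.
In (~G | ~P) only ~P is left, so P = False.
In (~G | ~Q) only ~Q is left, so Q = False.
Set S = False.
Set N = False.
  then (N | P | R) forces R = True.
All clauses satisfied.

G: True, S: False, N: False, P: False, Q: False, R: True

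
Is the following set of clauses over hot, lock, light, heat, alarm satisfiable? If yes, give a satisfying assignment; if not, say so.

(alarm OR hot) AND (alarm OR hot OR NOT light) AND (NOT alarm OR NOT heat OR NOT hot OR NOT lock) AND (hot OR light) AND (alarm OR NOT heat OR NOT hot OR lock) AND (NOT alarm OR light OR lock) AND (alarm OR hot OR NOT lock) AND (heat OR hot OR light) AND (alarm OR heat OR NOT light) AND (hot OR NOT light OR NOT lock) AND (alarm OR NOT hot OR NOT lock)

Set hot = True.
Set lock = True.
  then (alarm OR NOT hot OR NOT lock) forces alarm = True.
  then (NOT alarm OR NOT heat OR NOT hot OR NOT lock) forces heat = False.
Set light = False.
All clauses satisfied.

hot: True; lock: True; light: False; heat: False; alarm: True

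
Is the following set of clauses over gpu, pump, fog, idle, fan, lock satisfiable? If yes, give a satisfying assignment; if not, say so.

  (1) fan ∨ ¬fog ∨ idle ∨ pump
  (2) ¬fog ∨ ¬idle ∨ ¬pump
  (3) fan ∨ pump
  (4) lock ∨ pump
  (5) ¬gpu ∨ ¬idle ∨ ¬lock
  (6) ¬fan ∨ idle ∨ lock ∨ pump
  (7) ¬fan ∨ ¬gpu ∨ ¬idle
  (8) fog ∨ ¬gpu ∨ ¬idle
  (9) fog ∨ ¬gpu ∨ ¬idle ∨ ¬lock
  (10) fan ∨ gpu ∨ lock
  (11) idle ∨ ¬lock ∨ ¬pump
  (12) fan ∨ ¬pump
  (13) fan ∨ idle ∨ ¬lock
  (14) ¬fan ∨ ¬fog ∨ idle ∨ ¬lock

Set gpu = False.
Set pump = False.
  then (fan ∨ pump) forces fan = True.
  then (lock ∨ pump) forces lock = True.
Set fog = False.
Set idle = False.
All clauses satisfied.

gpu=F; pump=F; fog=F; idle=F; fan=T; lock=T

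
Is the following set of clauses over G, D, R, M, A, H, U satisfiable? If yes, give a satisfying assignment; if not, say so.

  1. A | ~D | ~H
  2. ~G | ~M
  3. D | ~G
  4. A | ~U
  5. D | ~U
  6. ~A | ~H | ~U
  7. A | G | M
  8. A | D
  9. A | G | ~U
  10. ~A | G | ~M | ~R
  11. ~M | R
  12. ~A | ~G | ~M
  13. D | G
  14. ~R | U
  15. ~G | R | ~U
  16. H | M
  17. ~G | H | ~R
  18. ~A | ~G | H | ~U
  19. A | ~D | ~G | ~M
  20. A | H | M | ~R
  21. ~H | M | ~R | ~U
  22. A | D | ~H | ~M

G = False; D = True; R = False; M = False; A = True; H = True; U = False

Set G = False.
  then (D | G) forces D = True.
Set R = False.
  then (~M | R) forces M = False.
  then (H | M) forces H = True.
  then (A | ~D | ~H) forces A = True.
  then (~A | ~H | ~U) forces U = False.
All clauses satisfied.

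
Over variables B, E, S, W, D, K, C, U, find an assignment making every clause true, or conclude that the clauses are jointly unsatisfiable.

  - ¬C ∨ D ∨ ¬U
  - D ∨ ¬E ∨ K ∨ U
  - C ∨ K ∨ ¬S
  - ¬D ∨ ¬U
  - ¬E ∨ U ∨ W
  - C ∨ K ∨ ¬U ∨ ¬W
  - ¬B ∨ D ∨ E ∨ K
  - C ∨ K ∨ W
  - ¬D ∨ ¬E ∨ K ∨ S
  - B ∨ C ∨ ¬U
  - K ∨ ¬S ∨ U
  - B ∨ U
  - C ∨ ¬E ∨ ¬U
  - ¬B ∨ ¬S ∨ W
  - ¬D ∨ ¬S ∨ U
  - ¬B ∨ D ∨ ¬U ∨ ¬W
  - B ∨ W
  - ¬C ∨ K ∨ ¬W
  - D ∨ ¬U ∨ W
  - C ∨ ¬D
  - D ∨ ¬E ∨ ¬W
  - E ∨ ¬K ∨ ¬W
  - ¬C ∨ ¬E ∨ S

B: True; E: False; S: False; W: False; D: False; K: True; C: True; U: False

Try B = False:
  (B ∨ U) forces U = True.
  (¬D ∨ ¬U) forces D = False.
  (¬C ∨ D ∨ ¬U) forces C = False.
  clause (B ∨ C ∨ ¬U) is falsified — backtrack.
So B = True.
Set E = False.
Try S = True:
  (¬B ∨ ¬S ∨ W) forces W = True.
  (E ∨ ¬K ∨ ¬W) forces K = False.
  (C ∨ K ∨ ¬S) forces C = True.
  clause (¬C ∨ K ∨ ¬W) is falsified — backtrack.
So S = False.
Try W = True:
  (E ∨ ¬K ∨ ¬W) forces K = False.
  (¬B ∨ D ∨ E ∨ K) forces D = True.
  (¬D ∨ ¬U) forces U = False.
  (¬C ∨ K ∨ ¬W) forces C = False.
  clause (C ∨ ¬D) is falsified — backtrack.
So W = False.
Set D = False.
  then (¬B ∨ D ∨ E ∨ K) forces K = True.
  then (D ∨ ¬U ∨ W) forces U = False.
Set C = True.
All clauses satisfied.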